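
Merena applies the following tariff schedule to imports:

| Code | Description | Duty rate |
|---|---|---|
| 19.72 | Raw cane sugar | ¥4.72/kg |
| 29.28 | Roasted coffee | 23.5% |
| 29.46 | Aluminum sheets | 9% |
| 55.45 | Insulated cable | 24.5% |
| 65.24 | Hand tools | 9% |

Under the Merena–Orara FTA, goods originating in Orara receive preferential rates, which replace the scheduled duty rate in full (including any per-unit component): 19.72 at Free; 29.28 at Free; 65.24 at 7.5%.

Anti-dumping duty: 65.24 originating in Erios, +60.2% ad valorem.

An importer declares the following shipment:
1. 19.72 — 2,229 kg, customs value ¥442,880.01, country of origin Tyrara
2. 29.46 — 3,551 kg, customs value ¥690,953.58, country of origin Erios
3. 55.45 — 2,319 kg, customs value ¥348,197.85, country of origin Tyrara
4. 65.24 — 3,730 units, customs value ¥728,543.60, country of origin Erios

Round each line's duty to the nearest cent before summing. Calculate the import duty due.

Line 1 (19.72, Tyrara, 2,229 kg, ¥442,880.01):
Base rate for 19.72 is ¥4.72/kg.
19.72 has an FTA preferential rate, but origin Tyrara is not Orara; base rate stands.
Duty = 2,229 × ¥4.72 = ¥10,520.88.
Line 2 (29.46, Erios, 3,551 kg, ¥690,953.58):
Base rate for 29.46 is 9%.
Duty = ¥690,953.58 × 9% = ¥62,185.82.
Line 3 (55.45, Tyrara, 2,319 kg, ¥348,197.85):
Base rate for 55.45 is 24.5%.
Duty = ¥348,197.85 × 24.5% = ¥85,308.47.
Line 4 (65.24, Erios, 3,730 units, ¥728,543.60):
Base rate for 65.24 is 9%.
65.24 has an FTA preferential rate, but origin Erios is not Orara; base rate stands.
Additional duty on 65.24 from Erios: +60.2%. Applied ad valorem rate: 9% + 60.2% = 69.2%.
Duty = ¥728,543.60 × 69.2% = ¥504,152.17.
Total = ¥10,520.88 + ¥62,185.82 + ¥85,308.47 + ¥504,152.17 = ¥662,167.34.

¥662,167.34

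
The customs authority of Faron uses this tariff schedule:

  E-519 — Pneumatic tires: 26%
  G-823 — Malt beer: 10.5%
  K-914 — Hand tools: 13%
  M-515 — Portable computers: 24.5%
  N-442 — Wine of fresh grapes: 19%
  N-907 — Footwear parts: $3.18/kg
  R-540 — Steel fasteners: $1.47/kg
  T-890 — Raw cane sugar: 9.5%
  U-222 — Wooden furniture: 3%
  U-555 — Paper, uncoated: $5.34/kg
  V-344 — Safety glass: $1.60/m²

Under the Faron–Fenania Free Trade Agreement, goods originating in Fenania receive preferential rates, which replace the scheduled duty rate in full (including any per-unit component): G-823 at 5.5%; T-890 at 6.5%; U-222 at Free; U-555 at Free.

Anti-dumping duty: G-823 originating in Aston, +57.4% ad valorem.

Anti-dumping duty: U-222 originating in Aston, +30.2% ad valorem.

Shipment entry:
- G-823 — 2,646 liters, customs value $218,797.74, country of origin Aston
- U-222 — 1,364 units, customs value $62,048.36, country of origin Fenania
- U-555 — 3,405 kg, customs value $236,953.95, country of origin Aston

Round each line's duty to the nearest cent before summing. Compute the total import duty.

$166,746.37

Line 1 (G-823, Aston, 2,646 liters, $218,797.74):
Base rate for G-823 is 10.5%.
G-823 has an FTA preferential rate, but origin Aston is not Fenania; base rate stands.
Additional duty on G-823 from Aston: +57.4%. Applied ad valorem rate: 10.5% + 57.4% = 67.9%.
Duty = $218,797.74 × 67.9% = $148,563.67.
Line 2 (U-222, Fenania, 1,364 units, $62,048.36):
Base rate for U-222 is 3%.
Origin Fenania qualifies under the Faron–Fenania agreement and U-222 is covered: preferential rate Free applies instead.
The additional-duty order on U-222 targets Aston, not Fenania; it does not apply.
Duty = $62,048.36 × 0% = $0.00.
Line 3 (U-555, Aston, 3,405 kg, $236,953.95):
Base rate for U-555 is $5.34/kg.
U-555 has an FTA preferential rate, but origin Aston is not Fenania; base rate stands.
Duty = 3,405 × $5.34 = $18,182.70.
Total = $148,563.67 + $0.00 + $18,182.70 = $166,746.37.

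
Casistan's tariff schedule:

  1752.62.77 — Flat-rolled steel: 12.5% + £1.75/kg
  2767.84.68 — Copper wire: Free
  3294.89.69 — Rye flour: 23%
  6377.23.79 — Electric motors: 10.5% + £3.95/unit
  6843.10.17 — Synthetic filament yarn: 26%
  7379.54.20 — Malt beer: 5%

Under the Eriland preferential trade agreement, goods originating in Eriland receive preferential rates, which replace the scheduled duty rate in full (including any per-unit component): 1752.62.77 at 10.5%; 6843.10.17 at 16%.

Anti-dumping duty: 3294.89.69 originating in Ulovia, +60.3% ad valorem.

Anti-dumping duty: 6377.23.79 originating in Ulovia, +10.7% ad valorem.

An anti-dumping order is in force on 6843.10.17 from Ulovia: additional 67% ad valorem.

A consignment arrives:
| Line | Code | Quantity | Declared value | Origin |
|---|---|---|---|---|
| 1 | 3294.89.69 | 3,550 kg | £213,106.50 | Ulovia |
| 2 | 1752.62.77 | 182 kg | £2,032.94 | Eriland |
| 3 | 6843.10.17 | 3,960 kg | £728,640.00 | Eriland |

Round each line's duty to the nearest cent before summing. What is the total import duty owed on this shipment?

£294,313.57

Line 1 (3294.89.69, Ulovia, 3,550 kg, £213,106.50):
Base rate for 3294.89.69 is 23%.
Additional duty on 3294.89.69 from Ulovia: +60.3%. Applied ad valorem rate: 23% + 60.3% = 83.3%.
Duty = £213,106.50 × 83.3% = £177,517.71.
Line 2 (1752.62.77, Eriland, 182 kg, £2,032.94):
Base rate for 1752.62.77 is 12.5% + £1.75/kg.
Origin Eriland qualifies under the Casistan–Eriland agreement and 1752.62.77 is covered: preferential rate 10.5% applies instead.
Duty = £2,032.94 × 10.5% = £213.46.
Line 3 (6843.10.17, Eriland, 3,960 kg, £728,640.00):
Base rate for 6843.10.17 is 26%.
Origin Eriland qualifies under the Casistan–Eriland agreement and 6843.10.17 is covered: preferential rate 16% applies instead.
The additional-duty order on 6843.10.17 targets Ulovia, not Eriland; it does not apply.
Duty = £728,640.00 × 16% = £116,582.40.
Total = £177,517.71 + £213.46 + £116,582.40 = £294,313.57.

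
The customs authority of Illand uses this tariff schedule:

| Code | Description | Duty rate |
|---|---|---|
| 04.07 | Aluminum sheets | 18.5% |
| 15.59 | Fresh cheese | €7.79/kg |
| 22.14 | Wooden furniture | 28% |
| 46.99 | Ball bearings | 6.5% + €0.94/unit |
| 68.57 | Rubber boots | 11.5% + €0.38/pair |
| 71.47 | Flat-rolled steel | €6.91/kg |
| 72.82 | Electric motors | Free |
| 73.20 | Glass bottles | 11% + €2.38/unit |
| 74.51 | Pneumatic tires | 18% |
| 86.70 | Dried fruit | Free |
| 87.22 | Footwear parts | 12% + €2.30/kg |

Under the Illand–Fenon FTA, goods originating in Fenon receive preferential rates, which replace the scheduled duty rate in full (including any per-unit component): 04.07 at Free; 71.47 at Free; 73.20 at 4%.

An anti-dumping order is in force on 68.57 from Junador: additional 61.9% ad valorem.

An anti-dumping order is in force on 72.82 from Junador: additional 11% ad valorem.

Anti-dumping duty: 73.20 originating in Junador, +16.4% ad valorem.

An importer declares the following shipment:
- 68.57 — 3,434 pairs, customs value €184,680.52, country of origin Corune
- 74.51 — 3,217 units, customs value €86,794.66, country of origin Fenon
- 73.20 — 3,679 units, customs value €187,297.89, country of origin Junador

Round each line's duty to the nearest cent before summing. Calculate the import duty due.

Line 1 (68.57, Corune, 3,434 pairs, €184,680.52):
Base rate for 68.57 is 11.5% + €0.38/pair.
The additional-duty order on 68.57 targets Junador, not Corune; it does not apply.
Duty = €184,680.52 × 11.5% + 3,434 × €0.38 = €22,543.18.
Line 2 (74.51, Fenon, 3,217 units, €86,794.66):
Base rate for 74.51 is 18%.
Origin Fenon is the FTA partner but 74.51 is not on the preference list; base rate stands.
Duty = €86,794.66 × 18% = €15,623.04.
Line 3 (73.20, Junador, 3,679 units, €187,297.89):
Base rate for 73.20 is 11% + €2.38/unit.
73.20 has an FTA preferential rate, but origin Junador is not Fenon; base rate stands.
Additional duty on 73.20 from Junador: +16.4%. Applied ad valorem rate: 11% + 16.4% = 27.4%.
Duty = €187,297.89 × 27.4% + 3,679 × €2.38 = €60,075.64.
Total = €22,543.18 + €15,623.04 + €60,075.64 = €98,241.86.

€98,241.86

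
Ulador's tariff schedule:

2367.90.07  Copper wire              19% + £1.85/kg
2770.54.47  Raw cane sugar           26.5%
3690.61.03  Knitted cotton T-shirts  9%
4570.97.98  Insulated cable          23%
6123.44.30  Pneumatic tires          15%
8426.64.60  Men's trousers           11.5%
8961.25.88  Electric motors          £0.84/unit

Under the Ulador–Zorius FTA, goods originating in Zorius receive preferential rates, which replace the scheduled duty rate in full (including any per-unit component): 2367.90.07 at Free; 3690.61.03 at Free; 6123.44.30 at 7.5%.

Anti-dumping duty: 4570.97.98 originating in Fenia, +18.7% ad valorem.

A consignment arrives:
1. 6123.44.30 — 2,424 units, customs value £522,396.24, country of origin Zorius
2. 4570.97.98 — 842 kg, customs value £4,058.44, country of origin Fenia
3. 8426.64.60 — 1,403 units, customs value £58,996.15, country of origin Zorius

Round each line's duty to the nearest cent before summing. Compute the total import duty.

Line 1 (6123.44.30, Zorius, 2,424 units, £522,396.24):
Base rate for 6123.44.30 is 15%.
Origin Zorius qualifies under the Ulador–Zorius agreement and 6123.44.30 is covered: preferential rate 7.5% applies instead.
Duty = £522,396.24 × 7.5% = £39,179.72.
Line 2 (4570.97.98, Fenia, 842 kg, £4,058.44):
Base rate for 4570.97.98 is 23%.
Additional duty on 4570.97.98 from Fenia: +18.7%. Applied ad valorem rate: 23% + 18.7% = 41.7%.
Duty = £4,058.44 × 41.7% = £1,692.37.
Line 3 (8426.64.60, Zorius, 1,403 units, £58,996.15):
Base rate for 8426.64.60 is 11.5%.
Origin Zorius is the FTA partner but 8426.64.60 is not on the preference list; base rate stands.
Duty = £58,996.15 × 11.5% = £6,784.56.
Total = £39,179.72 + £1,692.37 + £6,784.56 = £47,656.65.

£47,656.65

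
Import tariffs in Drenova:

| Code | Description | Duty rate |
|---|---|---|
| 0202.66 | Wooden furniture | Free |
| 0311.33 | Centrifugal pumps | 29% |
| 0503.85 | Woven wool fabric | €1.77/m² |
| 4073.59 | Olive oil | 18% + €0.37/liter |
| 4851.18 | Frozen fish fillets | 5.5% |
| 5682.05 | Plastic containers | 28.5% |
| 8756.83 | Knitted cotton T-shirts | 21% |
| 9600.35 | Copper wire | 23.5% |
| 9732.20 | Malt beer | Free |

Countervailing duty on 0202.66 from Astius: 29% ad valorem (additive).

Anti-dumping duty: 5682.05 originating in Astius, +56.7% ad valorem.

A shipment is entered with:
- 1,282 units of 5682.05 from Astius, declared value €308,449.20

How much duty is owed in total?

Line 1 (5682.05, Astius, 1,282 units, €308,449.20):
Base rate for 5682.05 is 28.5%.
Additional duty on 5682.05 from Astius: +56.7%. Applied ad valorem rate: 28.5% + 56.7% = 85.2%.
Duty = €308,449.20 × 85.2% = €262,798.72.

€262,798.72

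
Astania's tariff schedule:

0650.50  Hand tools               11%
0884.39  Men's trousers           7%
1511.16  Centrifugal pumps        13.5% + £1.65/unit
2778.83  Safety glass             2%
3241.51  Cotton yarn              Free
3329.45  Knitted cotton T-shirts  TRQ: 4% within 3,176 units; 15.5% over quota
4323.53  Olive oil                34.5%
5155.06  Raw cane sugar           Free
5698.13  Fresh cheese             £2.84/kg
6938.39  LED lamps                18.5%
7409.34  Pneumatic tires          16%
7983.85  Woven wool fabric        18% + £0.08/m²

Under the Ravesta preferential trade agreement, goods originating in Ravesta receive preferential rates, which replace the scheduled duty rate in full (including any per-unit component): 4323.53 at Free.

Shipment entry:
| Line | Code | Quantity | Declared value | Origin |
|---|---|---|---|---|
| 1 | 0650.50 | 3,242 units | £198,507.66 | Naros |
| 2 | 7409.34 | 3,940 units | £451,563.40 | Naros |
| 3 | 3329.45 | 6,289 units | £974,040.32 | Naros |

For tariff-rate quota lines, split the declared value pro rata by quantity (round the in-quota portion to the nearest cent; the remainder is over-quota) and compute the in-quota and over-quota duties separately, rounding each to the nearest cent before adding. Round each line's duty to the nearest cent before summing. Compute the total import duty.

Line 1 (0650.50, Naros, 3,242 units, £198,507.66):
Base rate for 0650.50 is 11%.
Duty = £198,507.66 × 11% = £21,835.84.
Line 2 (7409.34, Naros, 3,940 units, £451,563.40):
Base rate for 7409.34 is 16%.
Duty = £451,563.40 × 16% = £72,250.14.
Line 3 (3329.45, Naros, 6,289 units, £974,040.32):
Code 3329.45 is under a tariff-rate quota (threshold 3,176 units). In-quota: 3,176 units at 4%; over-quota: 3,113 units at 15.5%.
Pro-rata value split: in-quota = £974,040.32 × 3,176/6,289 = £491,898.88; over-quota = £974,040.32 − £491,898.88 = £482,141.44.
In-quota duty = £491,898.88 × 4% = £19,675.96. Over-quota duty = £482,141.44 × 15.5% = £74,731.92.
Line duty = £19,675.96 + £74,731.92 = £94,407.88.
Total = £21,835.84 + £72,250.14 + £94,407.88 = £188,493.86.

£188,493.86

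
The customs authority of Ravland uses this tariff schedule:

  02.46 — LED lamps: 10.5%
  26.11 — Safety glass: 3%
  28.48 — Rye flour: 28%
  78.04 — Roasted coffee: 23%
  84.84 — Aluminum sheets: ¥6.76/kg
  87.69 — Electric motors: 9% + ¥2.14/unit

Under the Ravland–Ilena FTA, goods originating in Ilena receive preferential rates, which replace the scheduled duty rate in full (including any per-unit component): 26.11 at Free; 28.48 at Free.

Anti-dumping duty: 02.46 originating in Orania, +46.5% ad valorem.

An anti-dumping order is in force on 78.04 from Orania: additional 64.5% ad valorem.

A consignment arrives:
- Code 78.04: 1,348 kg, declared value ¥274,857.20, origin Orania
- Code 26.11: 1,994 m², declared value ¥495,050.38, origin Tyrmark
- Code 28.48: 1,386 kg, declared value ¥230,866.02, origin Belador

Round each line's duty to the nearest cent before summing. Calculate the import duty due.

Line 1 (78.04, Orania, 1,348 kg, ¥274,857.20):
Base rate for 78.04 is 23%.
Additional duty on 78.04 from Orania: +64.5%. Applied ad valorem rate: 23% + 64.5% = 87.5%.
Duty = ¥274,857.20 × 87.5% = ¥240,500.05.
Line 2 (26.11, Tyrmark, 1,994 m², ¥495,050.38):
Base rate for 26.11 is 3%.
26.11 has an FTA preferential rate, but origin Tyrmark is not Ilena; base rate stands.
Duty = ¥495,050.38 × 3% = ¥14,851.51.
Line 3 (28.48, Belador, 1,386 kg, ¥230,866.02):
Base rate for 28.48 is 28%.
28.48 has an FTA preferential rate, but origin Belador is not Ilena; base rate stands.
Duty = ¥230,866.02 × 28% = ¥64,642.49.
Total = ¥240,500.05 + ¥14,851.51 + ¥64,642.49 = ¥319,994.05.

¥319,994.05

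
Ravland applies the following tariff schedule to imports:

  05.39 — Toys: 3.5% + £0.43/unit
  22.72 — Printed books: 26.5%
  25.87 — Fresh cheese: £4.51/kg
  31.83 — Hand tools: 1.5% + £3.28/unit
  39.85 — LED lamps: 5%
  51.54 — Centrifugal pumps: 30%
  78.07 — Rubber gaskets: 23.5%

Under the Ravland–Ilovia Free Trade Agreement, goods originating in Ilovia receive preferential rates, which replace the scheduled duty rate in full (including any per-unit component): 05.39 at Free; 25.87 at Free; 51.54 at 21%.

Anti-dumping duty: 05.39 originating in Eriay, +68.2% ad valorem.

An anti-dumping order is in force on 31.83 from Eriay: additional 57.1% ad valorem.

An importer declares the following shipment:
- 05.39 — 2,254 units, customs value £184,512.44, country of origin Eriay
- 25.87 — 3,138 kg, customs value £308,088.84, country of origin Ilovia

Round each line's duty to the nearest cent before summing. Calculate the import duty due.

£133,264.64

Line 1 (05.39, Eriay, 2,254 units, £184,512.44):
Base rate for 05.39 is 3.5% + £0.43/unit.
05.39 has an FTA preferential rate, but origin Eriay is not Ilovia; base rate stands.
Additional duty on 05.39 from Eriay: +68.2%. Applied ad valorem rate: 3.5% + 68.2% = 71.7%.
Duty = £184,512.44 × 71.7% + 2,254 × £0.43 = £133,264.64.
Line 2 (25.87, Ilovia, 3,138 kg, £308,088.84):
Base rate for 25.87 is £4.51/kg.
Origin Ilovia qualifies under the Ravland–Ilovia agreement and 25.87 is covered: preferential rate Free applies instead.
Duty = £308,088.84 × 0% = £0.00.
Total = £133,264.64 + £0.00 = £133,264.64.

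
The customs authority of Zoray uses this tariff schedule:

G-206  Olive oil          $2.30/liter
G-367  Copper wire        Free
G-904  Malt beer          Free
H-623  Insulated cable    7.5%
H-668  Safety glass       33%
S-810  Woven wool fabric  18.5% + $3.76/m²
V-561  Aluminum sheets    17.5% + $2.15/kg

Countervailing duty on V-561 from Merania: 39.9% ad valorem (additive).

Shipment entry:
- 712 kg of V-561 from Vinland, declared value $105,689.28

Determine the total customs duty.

$20,026.42

Line 1 (V-561, Vinland, 712 kg, $105,689.28):
Base rate for V-561 is 17.5% + $2.15/kg.
The additional-duty order on V-561 targets Merania, not Vinland; it does not apply.
Duty = $105,689.28 × 17.5% + 712 × $2.15 = $20,026.42.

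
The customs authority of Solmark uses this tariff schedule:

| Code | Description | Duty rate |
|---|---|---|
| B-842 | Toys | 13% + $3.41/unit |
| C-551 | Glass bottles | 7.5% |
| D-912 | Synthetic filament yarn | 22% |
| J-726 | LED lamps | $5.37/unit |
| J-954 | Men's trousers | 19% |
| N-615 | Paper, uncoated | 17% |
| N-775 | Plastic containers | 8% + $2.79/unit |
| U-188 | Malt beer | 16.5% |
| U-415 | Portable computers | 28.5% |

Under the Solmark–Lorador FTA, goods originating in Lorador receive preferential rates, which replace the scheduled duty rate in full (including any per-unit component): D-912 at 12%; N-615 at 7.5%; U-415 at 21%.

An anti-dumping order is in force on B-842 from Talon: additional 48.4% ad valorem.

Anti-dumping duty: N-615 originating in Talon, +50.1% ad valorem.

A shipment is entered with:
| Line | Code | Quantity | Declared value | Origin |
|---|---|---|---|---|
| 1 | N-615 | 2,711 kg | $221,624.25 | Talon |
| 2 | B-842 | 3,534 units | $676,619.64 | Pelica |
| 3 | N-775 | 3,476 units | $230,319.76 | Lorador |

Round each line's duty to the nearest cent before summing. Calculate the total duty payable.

Line 1 (N-615, Talon, 2,711 kg, $221,624.25):
Base rate for N-615 is 17%.
N-615 has an FTA preferential rate, but origin Talon is not Lorador; base rate stands.
Additional duty on N-615 from Talon: +50.1%. Applied ad valorem rate: 17% + 50.1% = 67.1%.
Duty = $221,624.25 × 67.1% = $148,709.87.
Line 2 (B-842, Pelica, 3,534 units, $676,619.64):
Base rate for B-842 is 13% + $3.41/unit.
The additional-duty order on B-842 targets Talon, not Pelica; it does not apply.
Duty = $676,619.64 × 13% + 3,534 × $3.41 = $100,011.49.
Line 3 (N-775, Lorador, 3,476 units, $230,319.76):
Base rate for N-775 is 8% + $2.79/unit.
Origin Lorador is the FTA partner but N-775 is not on the preference list; base rate stands.
Duty = $230,319.76 × 8% + 3,476 × $2.79 = $28,123.62.
Total = $148,709.87 + $100,011.49 + $28,123.62 = $276,844.98.

$276,844.98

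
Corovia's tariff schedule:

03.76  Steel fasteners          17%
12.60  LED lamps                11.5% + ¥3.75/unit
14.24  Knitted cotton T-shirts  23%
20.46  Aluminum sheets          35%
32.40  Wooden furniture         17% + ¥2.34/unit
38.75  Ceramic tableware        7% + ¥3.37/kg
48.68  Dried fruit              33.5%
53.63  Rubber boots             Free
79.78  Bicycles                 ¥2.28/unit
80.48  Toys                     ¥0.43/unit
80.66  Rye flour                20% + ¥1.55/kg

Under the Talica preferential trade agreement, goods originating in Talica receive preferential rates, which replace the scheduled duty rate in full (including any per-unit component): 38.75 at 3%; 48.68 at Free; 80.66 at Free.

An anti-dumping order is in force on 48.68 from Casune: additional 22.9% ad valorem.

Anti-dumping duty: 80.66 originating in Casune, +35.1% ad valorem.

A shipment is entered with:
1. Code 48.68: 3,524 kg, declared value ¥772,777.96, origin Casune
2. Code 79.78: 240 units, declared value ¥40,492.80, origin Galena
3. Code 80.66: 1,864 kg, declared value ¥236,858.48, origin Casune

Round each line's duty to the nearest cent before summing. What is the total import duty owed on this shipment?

¥569,792.19

Line 1 (48.68, Casune, 3,524 kg, ¥772,777.96):
Base rate for 48.68 is 33.5%.
48.68 has an FTA preferential rate, but origin Casune is not Talica; base rate stands.
Additional duty on 48.68 from Casune: +22.9%. Applied ad valorem rate: 33.5% + 22.9% = 56.4%.
Duty = ¥772,777.96 × 56.4% = ¥435,846.77.
Line 2 (79.78, Galena, 240 units, ¥40,492.80):
Base rate for 79.78 is ¥2.28/unit.
Duty = 240 × ¥2.28 = ¥547.20.
Line 3 (80.66, Casune, 1,864 kg, ¥236,858.48):
Base rate for 80.66 is 20% + ¥1.55/kg.
80.66 has an FTA preferential rate, but origin Casune is not Talica; base rate stands.
Additional duty on 80.66 from Casune: +35.1%. Applied ad valorem rate: 20% + 35.1% = 55.1%.
Duty = ¥236,858.48 × 55.1% + 1,864 × ¥1.55 = ¥133,398.22.
Total = ¥435,846.77 + ¥547.20 + ¥133,398.22 = ¥569,792.19.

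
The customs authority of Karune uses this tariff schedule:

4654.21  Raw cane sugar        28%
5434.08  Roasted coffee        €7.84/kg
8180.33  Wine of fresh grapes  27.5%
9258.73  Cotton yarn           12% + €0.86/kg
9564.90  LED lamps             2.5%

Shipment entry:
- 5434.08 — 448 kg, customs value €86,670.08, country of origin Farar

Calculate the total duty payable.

Line 1 (5434.08, Farar, 448 kg, €86,670.08):
Base rate for 5434.08 is €7.84/kg.
Duty = 448 × €7.84 = €3,512.32.

€3,512.32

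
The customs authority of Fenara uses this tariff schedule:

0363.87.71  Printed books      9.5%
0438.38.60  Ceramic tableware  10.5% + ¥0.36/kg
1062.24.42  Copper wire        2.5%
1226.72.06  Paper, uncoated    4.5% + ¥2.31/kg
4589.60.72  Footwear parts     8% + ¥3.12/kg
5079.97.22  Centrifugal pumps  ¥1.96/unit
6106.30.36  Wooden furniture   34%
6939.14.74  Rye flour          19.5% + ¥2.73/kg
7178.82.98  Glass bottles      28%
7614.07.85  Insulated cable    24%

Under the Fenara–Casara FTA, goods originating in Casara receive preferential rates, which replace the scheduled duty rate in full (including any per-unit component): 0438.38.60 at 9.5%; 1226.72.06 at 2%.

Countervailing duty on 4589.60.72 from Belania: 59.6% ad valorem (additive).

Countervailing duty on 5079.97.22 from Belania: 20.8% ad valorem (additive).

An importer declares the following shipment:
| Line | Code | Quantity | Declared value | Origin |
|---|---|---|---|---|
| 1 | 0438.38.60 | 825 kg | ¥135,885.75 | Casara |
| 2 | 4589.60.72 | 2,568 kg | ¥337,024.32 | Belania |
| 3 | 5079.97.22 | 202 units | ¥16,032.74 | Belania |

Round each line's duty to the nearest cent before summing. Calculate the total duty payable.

Line 1 (0438.38.60, Casara, 825 kg, ¥135,885.75):
Base rate for 0438.38.60 is 10.5% + ¥0.36/kg.
Origin Casara qualifies under the Fenara–Casara agreement and 0438.38.60 is covered: preferential rate 9.5% applies instead.
Duty = ¥135,885.75 × 9.5% = ¥12,909.15.
Line 2 (4589.60.72, Belania, 2,568 kg, ¥337,024.32):
Base rate for 4589.60.72 is 8% + ¥3.12/kg.
Additional duty on 4589.60.72 from Belania: +59.6%. Applied ad valorem rate: 8% + 59.6% = 67.6%.
Duty = ¥337,024.32 × 67.6% + 2,568 × ¥3.12 = ¥235,840.60.
Line 3 (5079.97.22, Belania, 202 units, ¥16,032.74):
Base rate for 5079.97.22 is ¥1.96/unit.
Additional duty on 5079.97.22 from Belania: +20.8% ad valorem. Applied ad valorem rate = 20.8%.
Duty = ¥16,032.74 × 20.8% + 202 × ¥1.96 = ¥3,730.73.
Total = ¥12,909.15 + ¥235,840.60 + ¥3,730.73 = ¥252,480.48.

¥252,480.48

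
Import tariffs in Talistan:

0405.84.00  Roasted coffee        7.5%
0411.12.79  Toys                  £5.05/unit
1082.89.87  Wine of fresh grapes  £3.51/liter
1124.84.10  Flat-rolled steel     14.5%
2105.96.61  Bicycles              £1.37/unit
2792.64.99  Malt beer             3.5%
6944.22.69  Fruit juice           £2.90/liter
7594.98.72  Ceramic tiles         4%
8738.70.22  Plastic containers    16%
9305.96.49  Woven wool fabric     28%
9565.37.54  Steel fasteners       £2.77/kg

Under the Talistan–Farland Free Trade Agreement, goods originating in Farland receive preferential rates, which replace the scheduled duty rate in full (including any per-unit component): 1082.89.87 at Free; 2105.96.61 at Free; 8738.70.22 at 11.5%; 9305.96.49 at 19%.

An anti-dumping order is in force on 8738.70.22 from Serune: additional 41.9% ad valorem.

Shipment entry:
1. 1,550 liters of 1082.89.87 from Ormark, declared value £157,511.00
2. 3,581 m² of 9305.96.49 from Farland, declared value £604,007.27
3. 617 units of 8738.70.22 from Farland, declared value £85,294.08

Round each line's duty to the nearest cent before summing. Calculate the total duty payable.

£130,010.70

Line 1 (1082.89.87, Ormark, 1,550 liters, £157,511.00):
Base rate for 1082.89.87 is £3.51/liter.
1082.89.87 has an FTA preferential rate, but origin Ormark is not Farland; base rate stands.
Duty = 1,550 × £3.51 = £5,440.50.
Line 2 (9305.96.49, Farland, 3,581 m², £604,007.27):
Base rate for 9305.96.49 is 28%.
Origin Farland qualifies under the Talistan–Farland agreement and 9305.96.49 is covered: preferential rate 19% applies instead.
Duty = £604,007.27 × 19% = £114,761.38.
Line 3 (8738.70.22, Farland, 617 units, £85,294.08):
Base rate for 8738.70.22 is 16%.
Origin Farland qualifies under the Talistan–Farland agreement and 8738.70.22 is covered: preferential rate 11.5% applies instead.
The additional-duty order on 8738.70.22 targets Serune, not Farland; it does not apply.
Duty = £85,294.08 × 11.5% = £9,808.82.
Total = £5,440.50 + £114,761.38 + £9,808.82 = £130,010.70.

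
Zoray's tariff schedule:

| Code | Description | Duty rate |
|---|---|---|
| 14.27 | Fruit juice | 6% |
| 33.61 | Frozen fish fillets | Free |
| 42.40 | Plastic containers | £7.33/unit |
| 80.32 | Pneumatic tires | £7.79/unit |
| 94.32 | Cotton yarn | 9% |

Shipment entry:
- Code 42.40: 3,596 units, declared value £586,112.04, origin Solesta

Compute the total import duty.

£26,358.68

Line 1 (42.40, Solesta, 3,596 units, £586,112.04):
Base rate for 42.40 is £7.33/unit.
Duty = 3,596 × £7.33 = £26,358.68.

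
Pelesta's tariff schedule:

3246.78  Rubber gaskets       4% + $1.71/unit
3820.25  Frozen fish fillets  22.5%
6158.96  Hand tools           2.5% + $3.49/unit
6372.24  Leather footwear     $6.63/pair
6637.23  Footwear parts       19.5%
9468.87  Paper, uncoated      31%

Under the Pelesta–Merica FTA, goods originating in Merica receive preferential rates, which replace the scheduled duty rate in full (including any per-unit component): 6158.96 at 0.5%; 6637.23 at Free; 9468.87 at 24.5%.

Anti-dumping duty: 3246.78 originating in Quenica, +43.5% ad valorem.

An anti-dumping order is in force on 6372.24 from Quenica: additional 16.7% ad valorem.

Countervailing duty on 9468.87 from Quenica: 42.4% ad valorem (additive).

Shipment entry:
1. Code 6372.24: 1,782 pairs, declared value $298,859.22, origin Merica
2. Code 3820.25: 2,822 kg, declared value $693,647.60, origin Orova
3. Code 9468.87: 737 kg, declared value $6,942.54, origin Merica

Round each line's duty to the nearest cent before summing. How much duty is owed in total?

Line 1 (6372.24, Merica, 1,782 pairs, $298,859.22):
Base rate for 6372.24 is $6.63/pair.
Origin Merica is the FTA partner but 6372.24 is not on the preference list; base rate stands.
The additional-duty order on 6372.24 targets Quenica, not Merica; it does not apply.
Duty = 1,782 × $6.63 = $11,814.66.
Line 2 (3820.25, Orova, 2,822 kg, $693,647.60):
Base rate for 3820.25 is 22.5%.
Duty = $693,647.60 × 22.5% = $156,070.71.
Line 3 (9468.87, Merica, 737 kg, $6,942.54):
Base rate for 9468.87 is 31%.
Origin Merica qualifies under the Pelesta–Merica agreement and 9468.87 is covered: preferential rate 24.5% applies instead.
The additional-duty order on 9468.87 targets Quenica, not Merica; it does not apply.
Duty = $6,942.54 × 24.5% = $1,700.92.
Total = $11,814.66 + $156,070.71 + $1,700.92 = $169,586.29.

$169,586.29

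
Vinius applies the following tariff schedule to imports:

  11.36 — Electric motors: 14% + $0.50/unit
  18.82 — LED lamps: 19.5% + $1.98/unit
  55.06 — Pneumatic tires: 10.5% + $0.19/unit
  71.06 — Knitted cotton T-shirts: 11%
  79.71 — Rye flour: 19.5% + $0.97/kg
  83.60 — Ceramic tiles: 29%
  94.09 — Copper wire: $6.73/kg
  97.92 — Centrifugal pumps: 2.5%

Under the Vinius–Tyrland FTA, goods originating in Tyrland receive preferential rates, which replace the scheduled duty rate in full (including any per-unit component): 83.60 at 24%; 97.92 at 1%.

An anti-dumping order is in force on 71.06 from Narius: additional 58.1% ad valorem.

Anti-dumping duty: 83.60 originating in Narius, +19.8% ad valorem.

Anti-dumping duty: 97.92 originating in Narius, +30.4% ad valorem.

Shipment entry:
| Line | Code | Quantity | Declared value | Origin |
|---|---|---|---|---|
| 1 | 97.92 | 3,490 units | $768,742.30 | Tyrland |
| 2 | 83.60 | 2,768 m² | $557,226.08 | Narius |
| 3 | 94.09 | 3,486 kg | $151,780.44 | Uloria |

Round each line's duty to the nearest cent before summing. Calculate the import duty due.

Line 1 (97.92, Tyrland, 3,490 units, $768,742.30):
Base rate for 97.92 is 2.5%.
Origin Tyrland qualifies under the Vinius–Tyrland agreement and 97.92 is covered: preferential rate 1% applies instead.
The additional-duty order on 97.92 targets Narius, not Tyrland; it does not apply.
Duty = $768,742.30 × 1% = $7,687.42.
Line 2 (83.60, Narius, 2,768 m², $557,226.08):
Base rate for 83.60 is 29%.
83.60 has an FTA preferential rate, but origin Narius is not Tyrland; base rate stands.
Additional duty on 83.60 from Narius: +19.8%. Applied ad valorem rate: 29% + 19.8% = 48.8%.
Duty = $557,226.08 × 48.8% = $271,926.33.
Line 3 (94.09, Uloria, 3,486 kg, $151,780.44):
Base rate for 94.09 is $6.73/kg.
Duty = 3,486 × $6.73 = $23,460.78.
Total = $7,687.42 + $271,926.33 + $23,460.78 = $303,074.53.

$303,074.53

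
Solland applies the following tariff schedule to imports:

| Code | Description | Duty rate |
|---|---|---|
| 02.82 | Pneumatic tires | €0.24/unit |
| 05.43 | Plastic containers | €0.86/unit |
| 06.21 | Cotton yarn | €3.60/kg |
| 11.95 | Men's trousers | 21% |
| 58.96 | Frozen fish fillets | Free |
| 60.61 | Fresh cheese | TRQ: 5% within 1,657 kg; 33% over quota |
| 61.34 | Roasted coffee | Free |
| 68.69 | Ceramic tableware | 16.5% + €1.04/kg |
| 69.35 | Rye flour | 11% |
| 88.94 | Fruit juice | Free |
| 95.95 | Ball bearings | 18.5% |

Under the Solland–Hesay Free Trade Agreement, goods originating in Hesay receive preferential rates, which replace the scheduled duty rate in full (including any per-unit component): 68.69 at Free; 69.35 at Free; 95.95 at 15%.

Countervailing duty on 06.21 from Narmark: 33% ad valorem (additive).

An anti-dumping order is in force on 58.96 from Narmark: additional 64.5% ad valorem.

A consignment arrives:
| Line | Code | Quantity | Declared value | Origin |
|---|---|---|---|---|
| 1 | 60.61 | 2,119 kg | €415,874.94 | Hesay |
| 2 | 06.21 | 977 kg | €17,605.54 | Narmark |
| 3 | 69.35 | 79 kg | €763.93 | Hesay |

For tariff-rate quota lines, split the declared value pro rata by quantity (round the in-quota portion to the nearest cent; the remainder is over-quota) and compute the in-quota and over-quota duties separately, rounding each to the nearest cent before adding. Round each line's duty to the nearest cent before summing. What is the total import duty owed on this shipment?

Line 1 (60.61, Hesay, 2,119 kg, €415,874.94):
Code 60.61 is under a tariff-rate quota (threshold 1,657 kg). In-quota: 1,657 kg at 5%; over-quota: 462 kg at 33%.
Pro-rata value split: in-quota = €415,874.94 × 1,657/2,119 = €325,202.82; over-quota = €415,874.94 − €325,202.82 = €90,672.12.
In-quota duty = €325,202.82 × 5% = €16,260.14. Over-quota duty = €90,672.12 × 33% = €29,921.80.
Line duty = €16,260.14 + €29,921.80 = €46,181.94.
Line 2 (06.21, Narmark, 977 kg, €17,605.54):
Base rate for 06.21 is €3.60/kg.
Additional duty on 06.21 from Narmark: +33% ad valorem. Applied ad valorem rate = 33%.
Duty = €17,605.54 × 33% + 977 × €3.60 = €9,327.03.
Line 3 (69.35, Hesay, 79 kg, €763.93):
Base rate for 69.35 is 11%.
Origin Hesay qualifies under the Solland–Hesay agreement and 69.35 is covered: preferential rate Free applies instead.
Duty = €763.93 × 0% = €0.00.
Total = €46,181.94 + €9,327.03 + €0.00 = €55,508.97.

€55,508.97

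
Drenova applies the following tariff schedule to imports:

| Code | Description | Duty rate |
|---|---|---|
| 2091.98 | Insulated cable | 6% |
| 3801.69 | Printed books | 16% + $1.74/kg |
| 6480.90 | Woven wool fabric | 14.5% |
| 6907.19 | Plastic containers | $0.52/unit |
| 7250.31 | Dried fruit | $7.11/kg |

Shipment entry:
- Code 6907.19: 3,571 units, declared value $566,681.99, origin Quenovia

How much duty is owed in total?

$1,856.92

Line 1 (6907.19, Quenovia, 3,571 units, $566,681.99):
Base rate for 6907.19 is $0.52/unit.
Duty = 3,571 × $0.52 = $1,856.92.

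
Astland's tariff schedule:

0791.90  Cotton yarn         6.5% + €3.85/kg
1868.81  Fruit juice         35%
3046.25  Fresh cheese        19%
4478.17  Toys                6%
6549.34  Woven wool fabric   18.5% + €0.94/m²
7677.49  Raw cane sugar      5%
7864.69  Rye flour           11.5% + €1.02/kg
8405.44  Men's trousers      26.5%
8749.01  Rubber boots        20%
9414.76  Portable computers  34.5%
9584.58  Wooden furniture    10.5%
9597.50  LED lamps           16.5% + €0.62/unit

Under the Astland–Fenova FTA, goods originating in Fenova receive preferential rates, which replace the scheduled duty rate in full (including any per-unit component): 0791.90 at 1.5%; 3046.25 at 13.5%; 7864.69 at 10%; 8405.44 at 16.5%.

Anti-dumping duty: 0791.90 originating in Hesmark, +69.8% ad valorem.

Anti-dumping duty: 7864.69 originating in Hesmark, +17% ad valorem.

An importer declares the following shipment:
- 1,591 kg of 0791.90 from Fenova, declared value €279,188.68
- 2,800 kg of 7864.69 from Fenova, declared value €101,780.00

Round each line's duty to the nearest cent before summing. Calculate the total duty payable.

Line 1 (0791.90, Fenova, 1,591 kg, €279,188.68):
Base rate for 0791.90 is 6.5% + €3.85/kg.
Origin Fenova qualifies under the Astland–Fenova agreement and 0791.90 is covered: preferential rate 1.5% applies instead.
The additional-duty order on 0791.90 targets Hesmark, not Fenova; it does not apply.
Duty = €279,188.68 × 1.5% = €4,187.83.
Line 2 (7864.69, Fenova, 2,800 kg, €101,780.00):
Base rate for 7864.69 is 11.5% + €1.02/kg.
Origin Fenova qualifies under the Astland–Fenova agreement and 7864.69 is covered: preferential rate 10% applies instead.
The additional-duty order on 7864.69 targets Hesmark, not Fenova; it does not apply.
Duty = €101,780.00 × 10% = €10,178.00.
Total = €4,187.83 + €10,178.00 = €14,365.83.

€14,365.83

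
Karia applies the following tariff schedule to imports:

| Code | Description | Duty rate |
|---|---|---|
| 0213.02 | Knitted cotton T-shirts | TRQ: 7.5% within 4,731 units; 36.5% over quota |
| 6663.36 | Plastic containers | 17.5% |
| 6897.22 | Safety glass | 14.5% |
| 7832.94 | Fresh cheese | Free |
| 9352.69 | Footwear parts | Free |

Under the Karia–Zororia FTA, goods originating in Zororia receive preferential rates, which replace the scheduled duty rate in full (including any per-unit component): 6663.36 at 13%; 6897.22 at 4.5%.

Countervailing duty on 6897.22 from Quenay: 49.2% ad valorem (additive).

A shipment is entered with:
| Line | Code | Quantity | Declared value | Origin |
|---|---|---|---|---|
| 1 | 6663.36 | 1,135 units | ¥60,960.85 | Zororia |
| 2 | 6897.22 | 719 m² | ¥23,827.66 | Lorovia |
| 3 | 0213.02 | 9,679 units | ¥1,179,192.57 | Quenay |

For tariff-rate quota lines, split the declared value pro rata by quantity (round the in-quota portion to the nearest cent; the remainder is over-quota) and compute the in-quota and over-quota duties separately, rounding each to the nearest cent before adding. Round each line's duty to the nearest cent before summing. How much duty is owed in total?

¥274,635.67

Line 1 (6663.36, Zororia, 1,135 units, ¥60,960.85):
Base rate for 6663.36 is 17.5%.
Origin Zororia qualifies under the Karia–Zororia agreement and 6663.36 is covered: preferential rate 13% applies instead.
Duty = ¥60,960.85 × 13% = ¥7,924.91.
Line 2 (6897.22, Lorovia, 719 m², ¥23,827.66):
Base rate for 6897.22 is 14.5%.
6897.22 has an FTA preferential rate, but origin Lorovia is not Zororia; base rate stands.
The additional-duty order on 6897.22 targets Quenay, not Lorovia; it does not apply.
Duty = ¥23,827.66 × 14.5% = ¥3,455.01.
Line 3 (0213.02, Quenay, 9,679 units, ¥1,179,192.57):
Code 0213.02 is under a tariff-rate quota (threshold 4,731 units). In-quota: 4,731 units at 7.5%; over-quota: 4,948 units at 36.5%.
Pro-rata value split: in-quota = ¥1,179,192.57 × 4,731/9,679 = ¥576,377.73; over-quota = ¥1,179,192.57 − ¥576,377.73 = ¥602,814.84.
In-quota duty = ¥576,377.73 × 7.5% = ¥43,228.33. Over-quota duty = ¥602,814.84 × 36.5% = ¥220,027.42.
Line duty = ¥43,228.33 + ¥220,027.42 = ¥263,255.75.
Total = ¥7,924.91 + ¥3,455.01 + ¥263,255.75 = ¥274,635.67.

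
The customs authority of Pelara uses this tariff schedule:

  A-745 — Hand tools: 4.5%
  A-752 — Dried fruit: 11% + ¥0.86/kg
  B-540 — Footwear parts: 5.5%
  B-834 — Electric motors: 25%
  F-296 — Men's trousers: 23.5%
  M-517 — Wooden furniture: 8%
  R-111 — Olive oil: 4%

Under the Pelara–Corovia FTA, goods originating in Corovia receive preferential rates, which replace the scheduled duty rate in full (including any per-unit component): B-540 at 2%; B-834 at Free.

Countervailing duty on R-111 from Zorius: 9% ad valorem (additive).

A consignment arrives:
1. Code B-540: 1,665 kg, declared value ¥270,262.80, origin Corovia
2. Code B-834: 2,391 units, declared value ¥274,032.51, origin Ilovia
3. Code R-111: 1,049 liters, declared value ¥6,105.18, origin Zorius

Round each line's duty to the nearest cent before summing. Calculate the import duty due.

Line 1 (B-540, Corovia, 1,665 kg, ¥270,262.80):
Base rate for B-540 is 5.5%.
Origin Corovia qualifies under the Pelara–Corovia agreement and B-540 is covered: preferential rate 2% applies instead.
Duty = ¥270,262.80 × 2% = ¥5,405.26.
Line 2 (B-834, Ilovia, 2,391 units, ¥274,032.51):
Base rate for B-834 is 25%.
B-834 has an FTA preferential rate, but origin Ilovia is not Corovia; base rate stands.
Duty = ¥274,032.51 × 25% = ¥68,508.13.
Line 3 (R-111, Zorius, 1,049 liters, ¥6,105.18):
Base rate for R-111 is 4%.
Additional duty on R-111 from Zorius: +9%. Applied ad valorem rate: 4% + 9% = 13%.
Duty = ¥6,105.18 × 13% = ¥793.67.
Total = ¥5,405.26 + ¥68,508.13 + ¥793.67 = ¥74,707.06.

¥74,707.06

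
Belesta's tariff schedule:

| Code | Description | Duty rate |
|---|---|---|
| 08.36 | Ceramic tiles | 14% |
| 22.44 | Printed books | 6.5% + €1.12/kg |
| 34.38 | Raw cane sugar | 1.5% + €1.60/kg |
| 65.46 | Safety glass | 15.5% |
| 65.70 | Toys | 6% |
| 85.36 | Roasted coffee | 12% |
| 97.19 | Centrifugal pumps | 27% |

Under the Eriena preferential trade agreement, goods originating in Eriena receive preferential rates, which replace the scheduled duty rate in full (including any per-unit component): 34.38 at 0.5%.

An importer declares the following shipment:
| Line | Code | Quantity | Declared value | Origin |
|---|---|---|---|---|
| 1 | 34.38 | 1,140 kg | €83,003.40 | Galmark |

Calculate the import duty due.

€3,069.05

Line 1 (34.38, Galmark, 1,140 kg, €83,003.40):
Base rate for 34.38 is 1.5% + €1.60/kg.
34.38 has an FTA preferential rate, but origin Galmark is not Eriena; base rate stands.
Duty = €83,003.40 × 1.5% + 1,140 × €1.60 = €3,069.05.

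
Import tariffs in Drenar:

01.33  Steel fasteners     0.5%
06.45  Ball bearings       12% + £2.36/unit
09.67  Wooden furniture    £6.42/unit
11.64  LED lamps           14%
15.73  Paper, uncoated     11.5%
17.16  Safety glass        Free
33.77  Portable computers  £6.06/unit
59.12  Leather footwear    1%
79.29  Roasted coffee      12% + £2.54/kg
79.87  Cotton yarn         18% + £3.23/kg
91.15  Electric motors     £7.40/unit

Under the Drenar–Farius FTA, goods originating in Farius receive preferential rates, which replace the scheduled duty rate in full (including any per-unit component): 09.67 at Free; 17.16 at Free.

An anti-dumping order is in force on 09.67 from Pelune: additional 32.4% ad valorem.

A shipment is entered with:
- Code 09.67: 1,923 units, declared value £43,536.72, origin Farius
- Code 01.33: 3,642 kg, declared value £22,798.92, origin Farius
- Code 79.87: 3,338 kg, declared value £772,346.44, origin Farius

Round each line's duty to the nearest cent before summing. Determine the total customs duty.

£149,918.09

Line 1 (09.67, Farius, 1,923 units, £43,536.72):
Base rate for 09.67 is £6.42/unit.
Origin Farius qualifies under the Drenar–Farius agreement and 09.67 is covered: preferential rate Free applies instead.
The additional-duty order on 09.67 targets Pelune, not Farius; it does not apply.
Duty = £43,536.72 × 0% = £0.00.
Line 2 (01.33, Farius, 3,642 kg, £22,798.92):
Base rate for 01.33 is 0.5%.
Origin Farius is the FTA partner but 01.33 is not on the preference list; base rate stands.
Duty = £22,798.92 × 0.5% = £113.99.
Line 3 (79.87, Farius, 3,338 kg, £772,346.44):
Base rate for 79.87 is 18% + £3.23/kg.
Origin Farius is the FTA partner but 79.87 is not on the preference list; base rate stands.
Duty = £772,346.44 × 18% + 3,338 × £3.23 = £149,804.10.
Total = £0.00 + £113.99 + £149,804.10 = £149,918.09.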